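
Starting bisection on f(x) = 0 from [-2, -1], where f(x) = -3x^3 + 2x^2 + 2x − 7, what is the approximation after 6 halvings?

m = -1.5, f(m) = 4.625 (+); new bracket [-1.5, -1]
m = -1.25, f(m) = -0.515625 (−); new bracket [-1.5, -1.25]
m = -1.375, f(m) = 1.830078 (+); new bracket [-1.375, -1.25]
m = -1.3125, f(m) = 0.6033 (+); new bracket [-1.3125, -1.25]
m = -1.28125, f(m) = 0.0306 (+); new bracket [-1.28125, -1.25]
m = -1.265625, f(m) = -0.2458 (−); new bracket [-1.28125, -1.265625]

-1.265625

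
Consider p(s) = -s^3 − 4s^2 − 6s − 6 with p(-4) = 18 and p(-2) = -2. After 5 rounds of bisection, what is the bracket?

[-2.625, -2.5625]

s = -3 gives p = 3, positive; keep [-3, -2]
s = -2.5 gives p = -0.375, negative; keep [-3, -2.5]
s = -2.75 gives p = 1.046875, positive; keep [-2.75, -2.5]
s = -2.625 gives p = 0.2754, positive; keep [-2.625, -2.5]
s = -2.5625 gives p = -0.0642, negative; keep [-2.625, -2.5625]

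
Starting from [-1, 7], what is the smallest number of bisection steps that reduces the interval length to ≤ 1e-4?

17

Width after n steps is 8/2^n. Need 2^n ≥ 8/1e-4 = 80000.
2^16 = 65536 < 80000 ≤ 2^17 = 131072, so n = 17.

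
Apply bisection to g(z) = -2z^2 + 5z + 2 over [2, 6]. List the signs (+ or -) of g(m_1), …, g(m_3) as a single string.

--+

midpoint 4: g = -10 < 0 → [2, 4]
midpoint 3: g = -1 < 0 → [2, 3]
midpoint 2.5: g = 2 > 0 → [2.5, 3]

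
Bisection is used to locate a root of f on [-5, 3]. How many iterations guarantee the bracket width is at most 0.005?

Width after n steps is 8/2^n. Need 2^n ≥ 8/0.005 = 1600.
2^10 = 1024 < 1600 ≤ 2^11 = 2048, so n = 11.

11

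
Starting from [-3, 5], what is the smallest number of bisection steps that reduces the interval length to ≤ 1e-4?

Width after n steps is 8/2^n. Need 2^n ≥ 8/1e-4 = 80000.
2^16 = 65536 < 80000 ≤ 2^17 = 131072, so n = 17.

17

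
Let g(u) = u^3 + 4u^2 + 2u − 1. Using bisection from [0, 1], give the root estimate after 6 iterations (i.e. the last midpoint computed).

0.296875

m = 0.5, g(m) = 1.125 (+); new bracket [0, 0.5]
m = 0.25, g(m) = -0.234375 (−); new bracket [0.25, 0.5]
m = 0.375, g(m) = 0.365234 (+); new bracket [0.25, 0.375]
m = 0.3125, g(m) = 0.0461 (+); new bracket [0.25, 0.3125]
m = 0.28125, g(m) = -0.0988 (−); new bracket [0.28125, 0.3125]
m = 0.296875, g(m) = -0.0275 (−); new bracket [0.296875, 0.3125]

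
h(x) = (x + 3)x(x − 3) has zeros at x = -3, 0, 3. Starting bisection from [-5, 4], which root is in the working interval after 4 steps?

h(-0.5) = 4.375 > 0, so the root lies in [-5, -0.5]
h(-2.75) = 3.953125 > 0, so the root lies in [-5, -2.75]
h(-3.875) = -23.310547 < 0, so the root lies in [-3.875, -2.75]
h(-3.3125) = -6.5344 < 0, so the root lies in [-3.3125, -2.75]

-3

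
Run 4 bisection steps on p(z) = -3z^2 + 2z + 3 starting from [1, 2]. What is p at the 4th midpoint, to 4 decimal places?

-0.3242

z = 1.5 gives p = -0.75, negative; keep [1, 1.5]
z = 1.25 gives p = 0.8125, positive; keep [1.25, 1.5]
z = 1.375 gives p = 0.078125, positive; keep [1.375, 1.5]
z = 1.4375 gives p = -0.3242, negative; keep [1.375, 1.4375]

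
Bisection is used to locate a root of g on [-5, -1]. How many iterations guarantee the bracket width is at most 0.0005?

13

Width after n steps is 4/2^n. Need 2^n ≥ 4/0.0005 = 8000.
2^12 = 4096 < 8000 ≤ 2^13 = 8192, so n = 13.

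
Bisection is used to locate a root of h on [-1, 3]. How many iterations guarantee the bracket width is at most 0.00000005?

27

Width after n steps is 4/2^n. Need 2^n ≥ 4/0.00000005 = 80000000.
2^26 = 67108864 < 80000000 ≤ 2^27 = 134217728, so n = 27.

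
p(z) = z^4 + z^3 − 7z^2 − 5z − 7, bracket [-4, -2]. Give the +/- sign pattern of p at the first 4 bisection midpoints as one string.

midpoint -3: p = -1 < 0 → [-4, -3]
midpoint -3.5: p = 31.9375 > 0 → [-3.5, -3]
midpoint -3.25: p = 12.550781 > 0 → [-3.25, -3]
midpoint -3.125: p = 5.1155 > 0 → [-3.125, -3]

-+++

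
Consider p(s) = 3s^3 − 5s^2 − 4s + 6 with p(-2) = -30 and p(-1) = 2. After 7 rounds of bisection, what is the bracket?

midpoint -1.5: p = -9.375 < 0 → [-1.5, -1]
midpoint -1.25: p = -2.671875 < 0 → [-1.25, -1]
midpoint -1.125: p = -0.099609 < 0 → [-1.125, -1]
midpoint -1.0625: p = 1.0071 > 0 → [-1.125, -1.0625]
midpoint -1.09375: p = 0.4682 > 0 → [-1.125, -1.09375]
midpoint -1.109375: p = 0.188 > 0 → [-1.125, -1.109375]
midpoint -1.1171875: p = 0.0451 > 0 → [-1.125, -1.1171875]

[-1.125, -1.1171875]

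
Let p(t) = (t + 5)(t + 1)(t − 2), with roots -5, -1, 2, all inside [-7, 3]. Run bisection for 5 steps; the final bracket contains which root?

p(-2) = 12 > 0, so the root lies in [-7, -2]
p(-4.5) = 11.375 > 0, so the root lies in [-7, -4.5]
p(-5.75) = -27.609375 < 0, so the root lies in [-5.75, -4.5]
p(-5.125) = -3.6738 < 0, so the root lies in [-5.125, -4.5]
p(-4.8125) = 4.8699 > 0, so the root lies in [-5.125, -4.8125]

-5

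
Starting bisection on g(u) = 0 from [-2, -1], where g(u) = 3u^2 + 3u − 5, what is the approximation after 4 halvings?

midpoint -1.5: g = -2.75 < 0 → [-2, -1.5]
midpoint -1.75: g = -1.0625 < 0 → [-2, -1.75]
midpoint -1.875: g = -0.078125 < 0 → [-2, -1.875]
midpoint -1.9375: g = 0.4492 > 0 → [-1.9375, -1.875]

-1.9375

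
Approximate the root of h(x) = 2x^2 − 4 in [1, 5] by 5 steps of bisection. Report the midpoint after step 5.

m = 3, h(m) = 14 (+); new bracket [1, 3]
m = 2, h(m) = 4 (+); new bracket [1, 2]
m = 1.5, h(m) = 0.5 (+); new bracket [1, 1.5]
m = 1.25, h(m) = -0.875 (−); new bracket [1.25, 1.5]
m = 1.375, h(m) = -0.2188 (−); new bracket [1.375, 1.5]

1.375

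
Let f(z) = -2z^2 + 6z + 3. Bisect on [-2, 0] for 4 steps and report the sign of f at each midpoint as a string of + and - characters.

midpoint -1: f = -5 < 0 → [-1, 0]
midpoint -0.5: f = -0.5 < 0 → [-0.5, 0]
midpoint -0.25: f = 1.375 > 0 → [-0.5, -0.25]
midpoint -0.375: f = 0.4688 > 0 → [-0.5, -0.375]

--++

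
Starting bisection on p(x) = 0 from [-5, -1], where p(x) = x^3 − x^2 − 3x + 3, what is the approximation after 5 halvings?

-1.625

m = -3, p(m) = -24 (−); new bracket [-3, -1]
m = -2, p(m) = -3 (−); new bracket [-2, -1]
m = -1.5, p(m) = 1.875 (+); new bracket [-2, -1.5]
m = -1.75, p(m) = -0.1719 (−); new bracket [-1.75, -1.5]
m = -1.625, p(m) = 0.9434 (+); new bracket [-1.75, -1.625]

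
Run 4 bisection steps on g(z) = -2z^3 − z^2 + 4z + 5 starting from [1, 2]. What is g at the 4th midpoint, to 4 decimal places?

z = 1.5 gives g = 2, positive; keep [1.5, 2]
z = 1.75 gives g = -1.78125, negative; keep [1.5, 1.75]
z = 1.625 gives g = 0.277344, positive; keep [1.625, 1.75]
z = 1.6875 gives g = -0.7085, negative; keep [1.625, 1.6875]

-0.7085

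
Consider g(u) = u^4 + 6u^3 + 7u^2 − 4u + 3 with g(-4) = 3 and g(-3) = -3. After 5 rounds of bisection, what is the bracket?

[-3.90625, -3.875]

g(-3.5) = -4.4375 < 0, so the root lies in [-4, -3.5]
g(-3.75) = -2.214844 < 0, so the root lies in [-4, -3.75]
g(-3.875) = -0.034912 < 0, so the root lies in [-4, -3.875]
g(-3.9375) = 1.3687 > 0, so the root lies in [-3.9375, -3.875]
g(-3.90625) = 0.6393 > 0, so the root lies in [-3.90625, -3.875]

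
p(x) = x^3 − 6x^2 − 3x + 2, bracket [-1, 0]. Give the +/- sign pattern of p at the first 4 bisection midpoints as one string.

++--

p(-0.5) = 1.875 > 0, so the root lies in [-1, -0.5]
p(-0.75) = 0.453125 > 0, so the root lies in [-1, -0.75]
p(-0.875) = -0.638672 < 0, so the root lies in [-0.875, -0.75]
p(-0.8125) = -0.0598 < 0, so the root lies in [-0.8125, -0.75]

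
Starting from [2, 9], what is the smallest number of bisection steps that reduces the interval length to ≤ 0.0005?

Width after n steps is 7/2^n. Need 2^n ≥ 7/0.0005 = 14000.
2^13 = 8192 < 14000 ≤ 2^14 = 16384, so n = 14.

14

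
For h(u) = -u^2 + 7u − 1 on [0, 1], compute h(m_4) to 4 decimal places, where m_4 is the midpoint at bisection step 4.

h(0.5) = 2.25 > 0, so the root lies in [0, 0.5]
h(0.25) = 0.6875 > 0, so the root lies in [0, 0.25]
h(0.125) = -0.140625 < 0, so the root lies in [0.125, 0.25]
h(0.1875) = 0.2773 > 0, so the root lies in [0.125, 0.1875]

0.2773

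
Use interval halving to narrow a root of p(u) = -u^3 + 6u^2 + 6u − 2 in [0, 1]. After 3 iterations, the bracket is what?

[0.25, 0.375]

m = 0.5, p(m) = 2.375 (+); new bracket [0, 0.5]
m = 0.25, p(m) = -0.140625 (−); new bracket [0.25, 0.5]
m = 0.375, p(m) = 1.041016 (+); new bracket [0.25, 0.375]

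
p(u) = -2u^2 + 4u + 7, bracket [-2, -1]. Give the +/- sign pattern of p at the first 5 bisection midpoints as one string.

u = -1.5 gives p = -3.5, negative; keep [-1.5, -1]
u = -1.25 gives p = -1.125, negative; keep [-1.25, -1]
u = -1.125 gives p = -0.03125, negative; keep [-1.125, -1]
u = -1.0625 gives p = 0.4922, positive; keep [-1.125, -1.0625]
u = -1.09375 gives p = 0.2324, positive; keep [-1.125, -1.09375]

---++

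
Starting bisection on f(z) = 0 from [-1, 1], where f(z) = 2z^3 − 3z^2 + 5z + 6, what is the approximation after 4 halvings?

-0.625

m = 0, f(m) = 6 (+); new bracket [-1, 0]
m = -0.5, f(m) = 2.5 (+); new bracket [-1, -0.5]
m = -0.75, f(m) = -0.28125 (−); new bracket [-0.75, -0.5]
m = -0.625, f(m) = 1.2148 (+); new bracket [-0.75, -0.625]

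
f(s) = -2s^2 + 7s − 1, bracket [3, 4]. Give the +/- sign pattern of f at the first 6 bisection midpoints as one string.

-+-++-

f(3.5) = -1 < 0, so the root lies in [3, 3.5]
f(3.25) = 0.625 > 0, so the root lies in [3.25, 3.5]
f(3.375) = -0.15625 < 0, so the root lies in [3.25, 3.375]
f(3.3125) = 0.2422 > 0, so the root lies in [3.3125, 3.375]
f(3.34375) = 0.0449 > 0, so the root lies in [3.34375, 3.375]
f(3.359375) = -0.0552 < 0, so the root lies in [3.34375, 3.359375]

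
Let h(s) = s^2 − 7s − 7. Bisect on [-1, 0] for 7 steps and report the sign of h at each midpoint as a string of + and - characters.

---+++-

h(-0.5) = -3.25 < 0, so the root lies in [-1, -0.5]
h(-0.75) = -1.1875 < 0, so the root lies in [-1, -0.75]
h(-0.875) = -0.109375 < 0, so the root lies in [-1, -0.875]
h(-0.9375) = 0.4414 > 0, so the root lies in [-0.9375, -0.875]
h(-0.90625) = 0.165 > 0, so the root lies in [-0.90625, -0.875]
h(-0.890625) = 0.0276 > 0, so the root lies in [-0.890625, -0.875]
h(-0.8828125) = -0.041 < 0, so the root lies in [-0.890625, -0.8828125]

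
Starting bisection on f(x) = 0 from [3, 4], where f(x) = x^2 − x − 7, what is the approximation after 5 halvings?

3.21875

f(3.5) = 1.75 > 0, so the root lies in [3, 3.5]
f(3.25) = 0.3125 > 0, so the root lies in [3, 3.25]
f(3.125) = -0.359375 < 0, so the root lies in [3.125, 3.25]
f(3.1875) = -0.0273 < 0, so the root lies in [3.1875, 3.25]
f(3.21875) = 0.1416 > 0, so the root lies in [3.1875, 3.21875]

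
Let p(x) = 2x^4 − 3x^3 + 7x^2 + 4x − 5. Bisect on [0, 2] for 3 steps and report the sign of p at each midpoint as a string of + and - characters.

x = 1 gives p = 5, positive; keep [0, 1]
x = 0.5 gives p = -1.5, negative; keep [0.5, 1]
x = 0.75 gives p = 1.304688, positive; keep [0.5, 0.75]

+-+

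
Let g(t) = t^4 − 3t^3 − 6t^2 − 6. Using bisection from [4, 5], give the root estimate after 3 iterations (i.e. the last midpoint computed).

4.375

t = 4.5 gives g = 9.1875, positive; keep [4, 4.5]
t = 4.25 gives g = -18.417969, negative; keep [4.25, 4.5]
t = 4.375 gives g = -5.700928, negative; keep [4.375, 4.5]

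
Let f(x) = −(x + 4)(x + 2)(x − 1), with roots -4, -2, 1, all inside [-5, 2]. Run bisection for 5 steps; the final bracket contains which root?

m = -1.5, f(m) = 3.125 (+); new bracket [-1.5, 2]
m = 0.25, f(m) = 7.171875 (+); new bracket [0.25, 2]
m = 1.125, f(m) = -2.001953 (−); new bracket [0.25, 1.125]
m = 0.6875, f(m) = 3.9368 (+); new bracket [0.6875, 1.125]
m = 0.90625, f(m) = 1.3368 (+); new bracket [0.90625, 1.125]

1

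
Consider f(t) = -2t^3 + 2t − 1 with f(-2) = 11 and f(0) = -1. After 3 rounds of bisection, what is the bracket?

t = -1 gives f = -1, negative; keep [-2, -1]
t = -1.5 gives f = 2.75, positive; keep [-1.5, -1]
t = -1.25 gives f = 0.40625, positive; keep [-1.25, -1]

[-1.25, -1]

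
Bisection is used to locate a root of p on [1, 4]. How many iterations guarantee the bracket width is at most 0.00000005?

Width after n steps is 3/2^n. Need 2^n ≥ 3/0.00000005 = 60000000.
2^25 = 33554432 < 60000000 ≤ 2^26 = 67108864, so n = 26.

26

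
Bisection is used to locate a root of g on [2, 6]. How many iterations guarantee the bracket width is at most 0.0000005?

23

Width after n steps is 4/2^n. Need 2^n ≥ 4/0.0000005 = 8000000.
2^22 = 4194304 < 8000000 ≤ 2^23 = 8388608, so n = 23.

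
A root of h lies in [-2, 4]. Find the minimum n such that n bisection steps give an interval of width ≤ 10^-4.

16

Width after n steps is 6/2^n. Need 2^n ≥ 6/10^-4 = 60000.
2^15 = 32768 < 60000 ≤ 2^16 = 65536, so n = 16.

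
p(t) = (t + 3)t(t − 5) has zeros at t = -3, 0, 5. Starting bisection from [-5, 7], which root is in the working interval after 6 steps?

5

t = 1 gives p = -16, negative; keep [1, 7]
t = 4 gives p = -28, negative; keep [4, 7]
t = 5.5 gives p = 23.375, positive; keep [4, 5.5]
t = 4.75 gives p = -9.2031, negative; keep [4.75, 5.5]
t = 5.125 gives p = 5.2051, positive; keep [4.75, 5.125]
t = 4.9375 gives p = -2.4495, negative; keep [4.9375, 5.125]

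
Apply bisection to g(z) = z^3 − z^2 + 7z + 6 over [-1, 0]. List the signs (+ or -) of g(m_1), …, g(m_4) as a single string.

m = -0.5, g(m) = 2.125 (+); new bracket [-1, -0.5]
m = -0.75, g(m) = -0.234375 (−); new bracket [-0.75, -0.5]
m = -0.625, g(m) = 0.990234 (+); new bracket [-0.75, -0.625]
m = -0.6875, g(m) = 0.3899 (+); new bracket [-0.75, -0.6875]

+-++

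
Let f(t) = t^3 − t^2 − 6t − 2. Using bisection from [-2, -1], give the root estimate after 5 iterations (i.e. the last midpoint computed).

-1.78125

t = -1.5 gives f = 1.375, positive; keep [-2, -1.5]
t = -1.75 gives f = 0.078125, positive; keep [-2, -1.75]
t = -1.875 gives f = -0.857422, negative; keep [-1.875, -1.75]
t = -1.8125 gives f = -0.3645, negative; keep [-1.8125, -1.75]
t = -1.78125 gives f = -0.137, negative; keep [-1.78125, -1.75]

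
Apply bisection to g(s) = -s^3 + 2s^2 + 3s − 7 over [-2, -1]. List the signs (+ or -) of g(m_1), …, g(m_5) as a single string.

g(-1.5) = -3.625 < 0, so the root lies in [-2, -1.5]
g(-1.75) = -0.765625 < 0, so the root lies in [-2, -1.75]
g(-1.875) = 0.998047 > 0, so the root lies in [-1.875, -1.75]
g(-1.8125) = 0.0872 > 0, so the root lies in [-1.8125, -1.75]
g(-1.78125) = -0.3464 < 0, so the root lies in [-1.8125, -1.78125]

--++-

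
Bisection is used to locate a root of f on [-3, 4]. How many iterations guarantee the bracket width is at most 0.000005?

Width after n steps is 7/2^n. Need 2^n ≥ 7/0.000005 = 1400000.
2^20 = 1048576 < 1400000 ≤ 2^21 = 2097152, so n = 21.

21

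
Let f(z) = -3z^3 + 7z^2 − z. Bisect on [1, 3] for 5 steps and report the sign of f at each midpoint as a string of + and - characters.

m = 2, f(m) = 2 (+); new bracket [2, 3]
m = 2.5, f(m) = -5.625 (−); new bracket [2, 2.5]
m = 2.25, f(m) = -0.984375 (−); new bracket [2, 2.25]
m = 2.125, f(m) = 0.6973 (+); new bracket [2.125, 2.25]
m = 2.1875, f(m) = -0.094 (−); new bracket [2.125, 2.1875]

+--+-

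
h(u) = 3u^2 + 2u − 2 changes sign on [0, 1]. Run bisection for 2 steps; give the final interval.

[0.5, 0.75]

m = 0.5, h(m) = -0.25 (−); new bracket [0.5, 1]
m = 0.75, h(m) = 1.1875 (+); new bracket [0.5, 0.75]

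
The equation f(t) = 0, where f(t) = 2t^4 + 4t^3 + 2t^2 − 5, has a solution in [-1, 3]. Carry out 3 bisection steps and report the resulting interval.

[0.5, 1]

m = 1, f(m) = 3 (+); new bracket [-1, 1]
m = 0, f(m) = -5 (−); new bracket [0, 1]
m = 0.5, f(m) = -3.875 (−); new bracket [0.5, 1]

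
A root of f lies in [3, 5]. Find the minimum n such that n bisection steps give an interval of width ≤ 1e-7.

Width after n steps is 2/2^n. Need 2^n ≥ 2/1e-7 = 20000000.
2^24 = 16777216 < 20000000 ≤ 2^25 = 33554432, so n = 25.

25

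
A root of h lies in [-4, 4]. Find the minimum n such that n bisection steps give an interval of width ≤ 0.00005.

Width after n steps is 8/2^n. Need 2^n ≥ 8/0.00005 = 160000.
2^17 = 131072 < 160000 ≤ 2^18 = 262144, so n = 18.

18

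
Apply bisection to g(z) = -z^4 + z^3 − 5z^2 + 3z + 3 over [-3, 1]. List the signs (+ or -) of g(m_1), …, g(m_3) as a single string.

-++

midpoint -1: g = -7 < 0 → [-1, 1]
midpoint 0: g = 3 > 0 → [-1, 0]
midpoint -0.5: g = 0.0625 > 0 → [-1, -0.5]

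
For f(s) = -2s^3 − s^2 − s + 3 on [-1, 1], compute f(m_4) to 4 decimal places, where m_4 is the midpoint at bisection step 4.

midpoint 0: f = 3 > 0 → [0, 1]
midpoint 0.5: f = 2 > 0 → [0.5, 1]
midpoint 0.75: f = 0.84375 > 0 → [0.75, 1]
midpoint 0.875: f = 0.0195 > 0 → [0.875, 1]

0.0195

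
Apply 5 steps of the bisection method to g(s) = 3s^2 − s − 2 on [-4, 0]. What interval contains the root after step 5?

m = -2, g(m) = 12 (+); new bracket [-2, 0]
m = -1, g(m) = 2 (+); new bracket [-1, 0]
m = -0.5, g(m) = -0.75 (−); new bracket [-1, -0.5]
m = -0.75, g(m) = 0.4375 (+); new bracket [-0.75, -0.5]
m = -0.625, g(m) = -0.2031 (−); new bracket [-0.75, -0.625]

[-0.75, -0.625]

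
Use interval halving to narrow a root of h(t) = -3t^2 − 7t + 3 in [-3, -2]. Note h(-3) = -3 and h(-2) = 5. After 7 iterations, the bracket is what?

[-2.7109375, -2.703125]

h(-2.5) = 1.75 > 0, so the root lies in [-3, -2.5]
h(-2.75) = -0.4375 < 0, so the root lies in [-2.75, -2.5]
h(-2.625) = 0.703125 > 0, so the root lies in [-2.75, -2.625]
h(-2.6875) = 0.1445 > 0, so the root lies in [-2.75, -2.6875]
h(-2.71875) = -0.1436 < 0, so the root lies in [-2.71875, -2.6875]
h(-2.703125) = 0.0012 > 0, so the root lies in [-2.71875, -2.703125]
h(-2.7109375) = -0.071 < 0, so the root lies in [-2.7109375, -2.703125]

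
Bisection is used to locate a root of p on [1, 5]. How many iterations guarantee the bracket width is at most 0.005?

10

Width after n steps is 4/2^n. Need 2^n ≥ 4/0.005 = 800.
2^9 = 512 < 800 ≤ 2^10 = 1024, so n = 10.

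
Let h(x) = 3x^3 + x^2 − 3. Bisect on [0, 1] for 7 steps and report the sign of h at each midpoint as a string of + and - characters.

midpoint 0.5: h = -2.375 < 0 → [0.5, 1]
midpoint 0.75: h = -1.171875 < 0 → [0.75, 1]
midpoint 0.875: h = -0.224609 < 0 → [0.875, 1]
midpoint 0.9375: h = 0.3508 > 0 → [0.875, 0.9375]
midpoint 0.90625: h = 0.0542 > 0 → [0.875, 0.90625]
midpoint 0.890625: h = -0.0874 < 0 → [0.890625, 0.90625]
midpoint 0.8984375: h = -0.0172 < 0 → [0.8984375, 0.90625]

---++--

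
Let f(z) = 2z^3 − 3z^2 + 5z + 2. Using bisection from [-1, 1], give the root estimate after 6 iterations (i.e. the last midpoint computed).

z = 0 gives f = 2, positive; keep [-1, 0]
z = -0.5 gives f = -1.5, negative; keep [-0.5, 0]
z = -0.25 gives f = 0.53125, positive; keep [-0.5, -0.25]
z = -0.375 gives f = -0.4023, negative; keep [-0.375, -0.25]
z = -0.3125 gives f = 0.0835, positive; keep [-0.375, -0.3125]
z = -0.34375 gives f = -0.1545, negative; keep [-0.34375, -0.3125]

-0.34375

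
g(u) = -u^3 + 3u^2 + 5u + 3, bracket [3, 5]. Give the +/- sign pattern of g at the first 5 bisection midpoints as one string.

+-+-+

midpoint 4: g = 7 > 0 → [4, 5]
midpoint 4.5: g = -4.875 < 0 → [4, 4.5]
midpoint 4.25: g = 1.671875 > 0 → [4.25, 4.5]
midpoint 4.375: g = -1.4434 < 0 → [4.25, 4.375]
midpoint 4.3125: g = 0.1531 > 0 → [4.3125, 4.375]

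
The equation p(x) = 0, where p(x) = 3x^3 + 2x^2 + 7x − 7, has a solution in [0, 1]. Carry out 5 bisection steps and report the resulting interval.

midpoint 0.5: p = -2.625 < 0 → [0.5, 1]
midpoint 0.75: p = 0.640625 > 0 → [0.5, 0.75]
midpoint 0.625: p = -1.111328 < 0 → [0.625, 0.75]
midpoint 0.6875: p = -0.2673 < 0 → [0.6875, 0.75]
midpoint 0.71875: p = 0.1784 > 0 → [0.6875, 0.71875]

[0.6875, 0.71875]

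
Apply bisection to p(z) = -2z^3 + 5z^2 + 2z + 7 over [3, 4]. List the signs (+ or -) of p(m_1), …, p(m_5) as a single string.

m = 3.5, p(m) = -10.5 (−); new bracket [3, 3.5]
m = 3.25, p(m) = -2.34375 (−); new bracket [3, 3.25]
m = 3.125, p(m) = 1.042969 (+); new bracket [3.125, 3.25]
m = 3.1875, p(m) = -0.5952 (−); new bracket [3.125, 3.1875]
m = 3.15625, p(m) = 0.2375 (+); new bracket [3.15625, 3.1875]

--+-+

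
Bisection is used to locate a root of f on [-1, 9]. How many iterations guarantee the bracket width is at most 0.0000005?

Width after n steps is 10/2^n. Need 2^n ≥ 10/0.0000005 = 20000000.
2^24 = 16777216 < 20000000 ≤ 2^25 = 33554432, so n = 25.

25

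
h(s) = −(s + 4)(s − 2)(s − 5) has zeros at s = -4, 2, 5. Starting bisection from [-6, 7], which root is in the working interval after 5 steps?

h(0.5) = -30.375 < 0, so the root lies in [-6, 0.5]
h(-2.75) = -46.015625 < 0, so the root lies in [-6, -2.75]
h(-4.375) = 22.412109 > 0, so the root lies in [-4.375, -2.75]
h(-3.5625) = -20.8376 < 0, so the root lies in [-4.375, -3.5625]
h(-3.96875) = -1.6729 < 0, so the root lies in [-4.375, -3.96875]

-4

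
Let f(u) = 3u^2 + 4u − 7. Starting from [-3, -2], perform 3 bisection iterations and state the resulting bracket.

[-2.375, -2.25]

m = -2.5, f(m) = 1.75 (+); new bracket [-2.5, -2]
m = -2.25, f(m) = -0.8125 (−); new bracket [-2.5, -2.25]
m = -2.375, f(m) = 0.421875 (+); new bracket [-2.375, -2.25]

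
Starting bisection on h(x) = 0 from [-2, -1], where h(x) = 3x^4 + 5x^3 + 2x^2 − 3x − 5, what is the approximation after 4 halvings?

midpoint -1.5: h = 2.3125 > 0 → [-1.5, -1]
midpoint -1.25: h = -0.566406 < 0 → [-1.5, -1.25]
midpoint -1.375: h = 0.631592 > 0 → [-1.375, -1.25]
midpoint -1.3125: h = -0.0195 < 0 → [-1.375, -1.3125]

-1.3125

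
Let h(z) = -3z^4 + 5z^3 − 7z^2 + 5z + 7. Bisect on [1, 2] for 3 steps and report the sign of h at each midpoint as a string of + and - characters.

midpoint 1.5: h = 0.4375 > 0 → [1.5, 2]
midpoint 1.75: h = -7.027344 < 0 → [1.5, 1.75]
midpoint 1.625: h = -2.822998 < 0 → [1.5, 1.625]

+--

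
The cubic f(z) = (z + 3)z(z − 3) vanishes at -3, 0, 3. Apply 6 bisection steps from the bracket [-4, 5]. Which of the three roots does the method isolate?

3

m = 0.5, f(m) = -4.375 (−); new bracket [0.5, 5]
m = 2.75, f(m) = -3.953125 (−); new bracket [2.75, 5]
m = 3.875, f(m) = 23.310547 (+); new bracket [2.75, 3.875]
m = 3.3125, f(m) = 6.5344 (+); new bracket [2.75, 3.3125]
m = 3.03125, f(m) = 0.5713 (+); new bracket [2.75, 3.03125]
m = 2.890625, f(m) = -1.8624 (−); new bracket [2.890625, 3.03125]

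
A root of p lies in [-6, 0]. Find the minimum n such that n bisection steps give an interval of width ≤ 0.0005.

Width after n steps is 6/2^n. Need 2^n ≥ 6/0.0005 = 12000.
2^13 = 8192 < 12000 ≤ 2^14 = 16384, so n = 14.

14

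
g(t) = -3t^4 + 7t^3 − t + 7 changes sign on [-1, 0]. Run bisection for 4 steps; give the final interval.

[-0.9375, -0.875]

m = -0.5, g(m) = 6.4375 (+); new bracket [-1, -0.5]
m = -0.75, g(m) = 3.847656 (+); new bracket [-1, -0.75]
m = -0.875, g(m) = 1.427002 (+); new bracket [-1, -0.875]
m = -0.9375, g(m) = -0.1478 (−); new bracket [-0.9375, -0.875]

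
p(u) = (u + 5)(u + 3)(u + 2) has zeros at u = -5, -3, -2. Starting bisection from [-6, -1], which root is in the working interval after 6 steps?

m = -3.5, p(m) = 1.125 (+); new bracket [-6, -3.5]
m = -4.75, p(m) = 1.203125 (+); new bracket [-6, -4.75]
m = -5.375, p(m) = -3.005859 (−); new bracket [-5.375, -4.75]
m = -5.0625, p(m) = -0.3948 (−); new bracket [-5.0625, -4.75]
m = -4.90625, p(m) = 0.5194 (+); new bracket [-5.0625, -4.90625]
m = -4.984375, p(m) = 0.0925 (+); new bracket [-5.0625, -4.984375]

-5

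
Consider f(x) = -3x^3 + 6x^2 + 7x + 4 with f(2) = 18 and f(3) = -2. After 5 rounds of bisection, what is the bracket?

f(2.5) = 12.125 > 0, so the root lies in [2.5, 3]
f(2.75) = 6.234375 > 0, so the root lies in [2.75, 3]
f(2.875) = 2.427734 > 0, so the root lies in [2.875, 3]
f(2.9375) = 0.2937 > 0, so the root lies in [2.9375, 3]
f(2.96875) = -0.8329 < 0, so the root lies in [2.9375, 2.96875]

[2.9375, 2.96875]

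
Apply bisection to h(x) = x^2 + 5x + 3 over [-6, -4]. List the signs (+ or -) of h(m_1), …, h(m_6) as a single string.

x = -5 gives h = 3, positive; keep [-5, -4]
x = -4.5 gives h = 0.75, positive; keep [-4.5, -4]
x = -4.25 gives h = -0.1875, negative; keep [-4.5, -4.25]
x = -4.375 gives h = 0.2656, positive; keep [-4.375, -4.25]
x = -4.3125 gives h = 0.0352, positive; keep [-4.3125, -4.25]
x = -4.28125 gives h = -0.0771, negative; keep [-4.3125, -4.28125]

++-++-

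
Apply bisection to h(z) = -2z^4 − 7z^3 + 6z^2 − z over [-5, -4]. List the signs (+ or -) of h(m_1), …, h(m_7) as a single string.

z = -4.5 gives h = -56.25, negative; keep [-4.5, -4]
z = -4.25 gives h = -2.523438, negative; keep [-4.25, -4]
z = -4.125 gives h = 18.481934, positive; keep [-4.25, -4.125]
z = -4.1875 gives h = 8.4343, positive; keep [-4.25, -4.1875]
z = -4.21875 gives h = 3.0716, positive; keep [-4.25, -4.21875]
z = -4.234375 gives h = 0.3034, positive; keep [-4.25, -4.234375]
z = -4.2421875 gives h = -1.1026, negative; keep [-4.2421875, -4.234375]

--++++-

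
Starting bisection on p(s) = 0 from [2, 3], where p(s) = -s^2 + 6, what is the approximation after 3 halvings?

2.375

s = 2.5 gives p = -0.25, negative; keep [2, 2.5]
s = 2.25 gives p = 0.9375, positive; keep [2.25, 2.5]
s = 2.375 gives p = 0.359375, positive; keep [2.375, 2.5]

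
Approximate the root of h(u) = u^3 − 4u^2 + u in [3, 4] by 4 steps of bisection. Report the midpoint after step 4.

h(3.5) = -2.625 < 0, so the root lies in [3.5, 4]
h(3.75) = 0.234375 > 0, so the root lies in [3.5, 3.75]
h(3.625) = -1.302734 < 0, so the root lies in [3.625, 3.75]
h(3.6875) = -0.5618 < 0, so the root lies in [3.6875, 3.75]

3.6875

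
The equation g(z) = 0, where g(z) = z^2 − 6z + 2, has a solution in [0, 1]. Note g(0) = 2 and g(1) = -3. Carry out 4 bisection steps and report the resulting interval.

[0.3125, 0.375]

z = 0.5 gives g = -0.75, negative; keep [0, 0.5]
z = 0.25 gives g = 0.5625, positive; keep [0.25, 0.5]
z = 0.375 gives g = -0.109375, negative; keep [0.25, 0.375]
z = 0.3125 gives g = 0.2227, positive; keep [0.3125, 0.375]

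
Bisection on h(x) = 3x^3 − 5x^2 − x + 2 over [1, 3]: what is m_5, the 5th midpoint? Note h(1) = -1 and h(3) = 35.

midpoint 2: h = 4 > 0 → [1, 2]
midpoint 1.5: h = -0.625 < 0 → [1.5, 2]
midpoint 1.75: h = 1.015625 > 0 → [1.5, 1.75]
midpoint 1.625: h = 0.0449 > 0 → [1.5, 1.625]
midpoint 1.5625: h = -0.3254 < 0 → [1.5625, 1.625]

1.5625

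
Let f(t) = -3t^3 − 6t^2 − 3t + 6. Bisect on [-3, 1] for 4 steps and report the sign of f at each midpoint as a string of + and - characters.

+++-

m = -1, f(m) = 6 (+); new bracket [-1, 1]
m = 0, f(m) = 6 (+); new bracket [0, 1]
m = 0.5, f(m) = 2.625 (+); new bracket [0.5, 1]
m = 0.75, f(m) = -0.8906 (−); new bracket [0.5, 0.75]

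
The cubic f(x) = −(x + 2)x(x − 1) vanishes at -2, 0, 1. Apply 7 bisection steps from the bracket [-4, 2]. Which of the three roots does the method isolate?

-2

x = -1 gives f = -2, negative; keep [-4, -1]
x = -2.5 gives f = 4.375, positive; keep [-2.5, -1]
x = -1.75 gives f = -1.203125, negative; keep [-2.5, -1.75]
x = -2.125 gives f = 0.8301, positive; keep [-2.125, -1.75]
x = -1.9375 gives f = -0.3557, negative; keep [-2.125, -1.9375]
x = -2.03125 gives f = 0.1924, positive; keep [-2.03125, -1.9375]
x = -1.984375 gives f = -0.0925, negative; keep [-2.03125, -1.984375]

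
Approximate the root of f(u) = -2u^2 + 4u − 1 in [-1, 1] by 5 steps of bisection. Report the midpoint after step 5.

0.3125

u = 0 gives f = -1, negative; keep [0, 1]
u = 0.5 gives f = 0.5, positive; keep [0, 0.5]
u = 0.25 gives f = -0.125, negative; keep [0.25, 0.5]
u = 0.375 gives f = 0.2188, positive; keep [0.25, 0.375]
u = 0.3125 gives f = 0.0547, positive; keep [0.25, 0.3125]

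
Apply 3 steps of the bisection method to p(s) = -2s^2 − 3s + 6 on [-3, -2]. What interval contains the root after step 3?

m = -2.5, p(m) = 1 (+); new bracket [-3, -2.5]
m = -2.75, p(m) = -0.875 (−); new bracket [-2.75, -2.5]
m = -2.625, p(m) = 0.09375 (+); new bracket [-2.75, -2.625]

[-2.75, -2.625]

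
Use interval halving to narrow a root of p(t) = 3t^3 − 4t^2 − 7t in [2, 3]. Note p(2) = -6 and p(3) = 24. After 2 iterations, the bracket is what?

[2.25, 2.5]

p(2.5) = 4.375 > 0, so the root lies in [2, 2.5]
p(2.25) = -1.828125 < 0, so the root lies in [2.25, 2.5]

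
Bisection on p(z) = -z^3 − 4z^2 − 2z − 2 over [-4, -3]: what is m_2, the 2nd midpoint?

z = -3.5 gives p = -1.125, negative; keep [-4, -3.5]
z = -3.75 gives p = 1.984375, positive; keep [-3.75, -3.5]

-3.75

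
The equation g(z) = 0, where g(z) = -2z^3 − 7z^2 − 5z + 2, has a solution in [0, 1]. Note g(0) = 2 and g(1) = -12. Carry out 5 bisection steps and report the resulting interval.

[0.25, 0.28125]

z = 0.5 gives g = -2.5, negative; keep [0, 0.5]
z = 0.25 gives g = 0.28125, positive; keep [0.25, 0.5]
z = 0.375 gives g = -0.964844, negative; keep [0.25, 0.375]
z = 0.3125 gives g = -0.3071, negative; keep [0.25, 0.3125]
z = 0.28125 gives g = -0.0045, negative; keep [0.25, 0.28125]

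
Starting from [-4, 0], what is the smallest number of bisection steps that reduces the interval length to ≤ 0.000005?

20

Width after n steps is 4/2^n. Need 2^n ≥ 4/0.000005 = 800000.
2^19 = 524288 < 800000 ≤ 2^20 = 1048576, so n = 20.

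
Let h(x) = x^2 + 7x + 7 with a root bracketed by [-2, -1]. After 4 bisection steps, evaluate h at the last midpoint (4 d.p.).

x = -1.5 gives h = -1.25, negative; keep [-1.5, -1]
x = -1.25 gives h = -0.1875, negative; keep [-1.25, -1]
x = -1.125 gives h = 0.390625, positive; keep [-1.25, -1.125]
x = -1.1875 gives h = 0.0977, positive; keep [-1.25, -1.1875]

0.0977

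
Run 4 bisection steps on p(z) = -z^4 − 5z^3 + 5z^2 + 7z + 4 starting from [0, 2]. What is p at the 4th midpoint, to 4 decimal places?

0.1501

m = 1, p(m) = 10 (+); new bracket [1, 2]
m = 1.5, p(m) = 3.8125 (+); new bracket [1.5, 2]
m = 1.75, p(m) = -4.613281 (−); new bracket [1.5, 1.75]
m = 1.625, p(m) = 0.1501 (+); new bracket [1.625, 1.75]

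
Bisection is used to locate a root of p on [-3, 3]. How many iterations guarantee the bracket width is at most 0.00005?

Width after n steps is 6/2^n. Need 2^n ≥ 6/0.00005 = 120000.
2^16 = 65536 < 120000 ≤ 2^17 = 131072, so n = 17.

17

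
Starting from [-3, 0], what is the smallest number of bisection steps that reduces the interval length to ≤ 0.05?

6

Width after n steps is 3/2^n. Need 2^n ≥ 3/0.05 = 60.
2^5 = 32 < 60 ≤ 2^6 = 64, so n = 6.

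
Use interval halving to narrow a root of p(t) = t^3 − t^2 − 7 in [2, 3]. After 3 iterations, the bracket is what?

midpoint 2.5: p = 2.375 > 0 → [2, 2.5]
midpoint 2.25: p = -0.671875 < 0 → [2.25, 2.5]
midpoint 2.375: p = 0.755859 > 0 → [2.25, 2.375]

[2.25, 2.375]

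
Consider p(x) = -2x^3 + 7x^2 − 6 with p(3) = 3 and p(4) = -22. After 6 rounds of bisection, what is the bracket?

midpoint 3.5: p = -6 < 0 → [3, 3.5]
midpoint 3.25: p = -0.71875 < 0 → [3, 3.25]
midpoint 3.125: p = 1.324219 > 0 → [3.125, 3.25]
midpoint 3.1875: p = 0.3501 > 0 → [3.1875, 3.25]
midpoint 3.21875: p = -0.1723 < 0 → [3.1875, 3.21875]
midpoint 3.203125: p = 0.0919 > 0 → [3.203125, 3.21875]

[3.203125, 3.21875]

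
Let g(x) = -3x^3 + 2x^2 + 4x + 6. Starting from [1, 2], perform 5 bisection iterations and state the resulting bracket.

x = 1.5 gives g = 6.375, positive; keep [1.5, 2]
x = 1.75 gives g = 3.046875, positive; keep [1.75, 2]
x = 1.875 gives g = 0.755859, positive; keep [1.875, 2]
x = 1.9375 gives g = -0.5618, negative; keep [1.875, 1.9375]
x = 1.90625 gives g = 0.1118, positive; keep [1.90625, 1.9375]

[1.90625, 1.9375]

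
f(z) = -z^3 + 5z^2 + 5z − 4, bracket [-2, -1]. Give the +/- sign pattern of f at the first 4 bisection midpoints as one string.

+-++

f(-1.5) = 3.125 > 0, so the root lies in [-1.5, -1]
f(-1.25) = -0.484375 < 0, so the root lies in [-1.5, -1.25]
f(-1.375) = 1.177734 > 0, so the root lies in [-1.375, -1.25]
f(-1.3125) = 0.3118 > 0, so the root lies in [-1.3125, -1.25]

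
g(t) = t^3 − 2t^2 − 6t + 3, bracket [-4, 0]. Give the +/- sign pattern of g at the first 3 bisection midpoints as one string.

m = -2, g(m) = -1 (−); new bracket [-2, 0]
m = -1, g(m) = 6 (+); new bracket [-2, -1]
m = -1.5, g(m) = 4.125 (+); new bracket [-2, -1.5]

-++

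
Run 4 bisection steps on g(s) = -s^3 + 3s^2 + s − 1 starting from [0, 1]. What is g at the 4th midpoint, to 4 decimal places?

s = 0.5 gives g = 0.125, positive; keep [0, 0.5]
s = 0.25 gives g = -0.578125, negative; keep [0.25, 0.5]
s = 0.375 gives g = -0.255859, negative; keep [0.375, 0.5]
s = 0.4375 gives g = -0.072, negative; keep [0.4375, 0.5]

-0.0720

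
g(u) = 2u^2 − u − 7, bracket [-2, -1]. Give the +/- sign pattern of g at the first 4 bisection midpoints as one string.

-+-+

g(-1.5) = -1 < 0, so the root lies in [-2, -1.5]
g(-1.75) = 0.875 > 0, so the root lies in [-1.75, -1.5]
g(-1.625) = -0.09375 < 0, so the root lies in [-1.75, -1.625]
g(-1.6875) = 0.3828 > 0, so the root lies in [-1.6875, -1.625]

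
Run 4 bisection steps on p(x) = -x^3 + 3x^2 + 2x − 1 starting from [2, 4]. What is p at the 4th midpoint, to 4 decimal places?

m = 3, p(m) = 5 (+); new bracket [3, 4]
m = 3.5, p(m) = -0.125 (−); new bracket [3, 3.5]
m = 3.25, p(m) = 2.859375 (+); new bracket [3.25, 3.5]
m = 3.375, p(m) = 1.4785 (+); new bracket [3.375, 3.5]

1.4785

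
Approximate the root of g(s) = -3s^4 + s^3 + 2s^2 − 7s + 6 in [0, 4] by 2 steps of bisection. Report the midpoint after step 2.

1

s = 2 gives g = -40, negative; keep [0, 2]
s = 1 gives g = -1, negative; keep [0, 1]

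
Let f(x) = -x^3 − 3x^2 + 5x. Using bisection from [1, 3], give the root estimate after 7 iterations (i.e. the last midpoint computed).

1.203125

midpoint 2: f = -10 < 0 → [1, 2]
midpoint 1.5: f = -2.625 < 0 → [1, 1.5]
midpoint 1.25: f = -0.390625 < 0 → [1, 1.25]
midpoint 1.125: f = 0.4043 > 0 → [1.125, 1.25]
midpoint 1.1875: f = 0.0325 > 0 → [1.1875, 1.25]
midpoint 1.21875: f = -0.1726 < 0 → [1.1875, 1.21875]
midpoint 1.203125: f = -0.0684 < 0 → [1.1875, 1.203125]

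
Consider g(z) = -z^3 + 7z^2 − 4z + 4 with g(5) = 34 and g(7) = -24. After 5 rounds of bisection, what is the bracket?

[6.4375, 6.5]

m = 6, g(m) = 16 (+); new bracket [6, 7]
m = 6.5, g(m) = -0.875 (−); new bracket [6, 6.5]
m = 6.25, g(m) = 8.296875 (+); new bracket [6.25, 6.5]
m = 6.375, g(m) = 3.9004 (+); new bracket [6.375, 6.5]
m = 6.4375, g(m) = 1.5608 (+); new bracket [6.4375, 6.5]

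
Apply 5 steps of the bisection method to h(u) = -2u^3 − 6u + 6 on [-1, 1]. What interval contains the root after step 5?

[0.8125, 0.875]

u = 0 gives h = 6, positive; keep [0, 1]
u = 0.5 gives h = 2.75, positive; keep [0.5, 1]
u = 0.75 gives h = 0.65625, positive; keep [0.75, 1]
u = 0.875 gives h = -0.5898, negative; keep [0.75, 0.875]
u = 0.8125 gives h = 0.0522, positive; keep [0.8125, 0.875]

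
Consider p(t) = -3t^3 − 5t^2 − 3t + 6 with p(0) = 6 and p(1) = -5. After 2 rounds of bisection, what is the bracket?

m = 0.5, p(m) = 2.875 (+); new bracket [0.5, 1]
m = 0.75, p(m) = -0.328125 (−); new bracket [0.5, 0.75]

[0.5, 0.75]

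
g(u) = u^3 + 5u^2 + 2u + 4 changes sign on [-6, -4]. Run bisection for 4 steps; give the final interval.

g(-5) = -6 < 0, so the root lies in [-5, -4]
g(-4.5) = 5.125 > 0, so the root lies in [-5, -4.5]
g(-4.75) = 0.140625 > 0, so the root lies in [-5, -4.75]
g(-4.875) = -2.7793 < 0, so the root lies in [-4.875, -4.75]

[-4.875, -4.75]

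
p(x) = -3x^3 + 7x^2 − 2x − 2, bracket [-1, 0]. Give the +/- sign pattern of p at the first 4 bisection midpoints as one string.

+--+

p(-0.5) = 1.125 > 0, so the root lies in [-0.5, 0]
p(-0.25) = -1.015625 < 0, so the root lies in [-0.5, -0.25]
p(-0.375) = -0.107422 < 0, so the root lies in [-0.5, -0.375]
p(-0.4375) = 0.4661 > 0, so the root lies in [-0.4375, -0.375]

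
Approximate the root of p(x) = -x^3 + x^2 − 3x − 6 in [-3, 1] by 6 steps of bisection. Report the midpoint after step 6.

midpoint -1: p = -1 < 0 → [-3, -1]
midpoint -2: p = 12 > 0 → [-2, -1]
midpoint -1.5: p = 4.125 > 0 → [-1.5, -1]
midpoint -1.25: p = 1.2656 > 0 → [-1.25, -1]
midpoint -1.125: p = 0.0645 > 0 → [-1.125, -1]
midpoint -1.0625: p = -0.4841 < 0 → [-1.125, -1.0625]

-1.0625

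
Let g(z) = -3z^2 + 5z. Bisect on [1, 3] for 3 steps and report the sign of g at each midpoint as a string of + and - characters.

-+-

g(2) = -2 < 0, so the root lies in [1, 2]
g(1.5) = 0.75 > 0, so the root lies in [1.5, 2]
g(1.75) = -0.4375 < 0, so the root lies in [1.5, 1.75]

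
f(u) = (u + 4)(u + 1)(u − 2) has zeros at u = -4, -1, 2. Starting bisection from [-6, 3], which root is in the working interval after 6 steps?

-4

f(-1.5) = 4.375 > 0, so the root lies in [-6, -1.5]
f(-3.75) = 3.953125 > 0, so the root lies in [-6, -3.75]
f(-4.875) = -23.310547 < 0, so the root lies in [-4.875, -3.75]
f(-4.3125) = -6.5344 < 0, so the root lies in [-4.3125, -3.75]
f(-4.03125) = -0.5713 < 0, so the root lies in [-4.03125, -3.75]
f(-3.890625) = 1.8624 > 0, so the root lies in [-4.03125, -3.890625]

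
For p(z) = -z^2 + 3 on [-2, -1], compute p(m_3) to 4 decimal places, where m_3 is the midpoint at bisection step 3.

0.3594

p(-1.5) = 0.75 > 0, so the root lies in [-2, -1.5]
p(-1.75) = -0.0625 < 0, so the root lies in [-1.75, -1.5]
p(-1.625) = 0.359375 > 0, so the root lies in [-1.75, -1.625]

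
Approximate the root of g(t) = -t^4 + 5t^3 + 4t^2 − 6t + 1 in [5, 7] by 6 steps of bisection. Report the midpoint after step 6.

5.53125

midpoint 6: g = -107 < 0 → [5, 6]
midpoint 5.5: g = 5.8125 > 0 → [5.5, 6]
midpoint 5.75: g = -43.832031 < 0 → [5.5, 5.75]
midpoint 5.625: g = -17.4241 < 0 → [5.5, 5.625]
midpoint 5.5625: g = -5.4221 < 0 → [5.5, 5.5625]
midpoint 5.53125: g = 0.2895 > 0 → [5.53125, 5.5625]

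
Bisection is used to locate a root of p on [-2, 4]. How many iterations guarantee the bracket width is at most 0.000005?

Width after n steps is 6/2^n. Need 2^n ≥ 6/0.000005 = 1200000.
2^20 = 1048576 < 1200000 ≤ 2^21 = 2097152, so n = 21.

21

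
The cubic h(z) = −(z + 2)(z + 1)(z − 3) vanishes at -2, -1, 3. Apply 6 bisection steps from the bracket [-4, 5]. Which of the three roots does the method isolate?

3

m = 0.5, h(m) = 9.375 (+); new bracket [0.5, 5]
m = 2.75, h(m) = 4.453125 (+); new bracket [2.75, 5]
m = 3.875, h(m) = -25.060547 (−); new bracket [2.75, 3.875]
m = 3.3125, h(m) = -7.1594 (−); new bracket [2.75, 3.3125]
m = 3.03125, h(m) = -0.6338 (−); new bracket [2.75, 3.03125]
m = 2.890625, h(m) = 2.0811 (+); new bracket [2.890625, 3.03125]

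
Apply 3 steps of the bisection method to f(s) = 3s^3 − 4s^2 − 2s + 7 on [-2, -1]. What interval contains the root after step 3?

m = -1.5, f(m) = -9.125 (−); new bracket [-1.5, -1]
m = -1.25, f(m) = -2.609375 (−); new bracket [-1.25, -1]
m = -1.125, f(m) = -0.083984 (−); new bracket [-1.125, -1]

[-1.125, -1]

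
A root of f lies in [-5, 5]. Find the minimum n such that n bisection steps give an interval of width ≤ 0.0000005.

25

Width after n steps is 10/2^n. Need 2^n ≥ 10/0.0000005 = 20000000.
2^24 = 16777216 < 20000000 ≤ 2^25 = 33554432, so n = 25.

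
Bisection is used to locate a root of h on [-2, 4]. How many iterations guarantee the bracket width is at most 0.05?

7

Width after n steps is 6/2^n. Need 2^n ≥ 6/0.05 = 120.
2^6 = 64 < 120 ≤ 2^7 = 128, so n = 7.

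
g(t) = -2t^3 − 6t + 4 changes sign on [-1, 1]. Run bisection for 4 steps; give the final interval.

m = 0, g(m) = 4 (+); new bracket [0, 1]
m = 0.5, g(m) = 0.75 (+); new bracket [0.5, 1]
m = 0.75, g(m) = -1.34375 (−); new bracket [0.5, 0.75]
m = 0.625, g(m) = -0.2383 (−); new bracket [0.5, 0.625]

[0.5, 0.625]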